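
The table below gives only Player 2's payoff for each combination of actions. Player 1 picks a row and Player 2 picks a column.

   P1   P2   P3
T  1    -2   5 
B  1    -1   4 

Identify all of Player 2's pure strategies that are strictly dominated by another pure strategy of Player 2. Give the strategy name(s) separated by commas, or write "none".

P3 strictly dominates P1 — T: 5>1, B: 4>1.
P2: dominated, since P1 does at least as well everywhere (T: 1>-2, B: 1>-1).
P3 is not dominated — it holds its own against P1 at T (5>1); P2 at T (5>-2).

P1, P2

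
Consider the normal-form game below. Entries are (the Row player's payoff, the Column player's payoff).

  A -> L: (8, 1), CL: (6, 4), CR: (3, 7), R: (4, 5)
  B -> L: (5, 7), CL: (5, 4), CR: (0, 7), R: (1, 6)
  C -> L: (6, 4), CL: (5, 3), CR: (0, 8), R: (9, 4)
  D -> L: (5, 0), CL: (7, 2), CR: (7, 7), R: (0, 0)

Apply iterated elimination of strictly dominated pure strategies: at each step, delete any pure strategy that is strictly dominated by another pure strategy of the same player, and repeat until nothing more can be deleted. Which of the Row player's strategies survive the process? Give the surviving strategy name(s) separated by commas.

D

For the Row player, A strictly dominates B on the remaining columns (L: 8>5, CL: 6>5, CR: 3>0, R: 4>1); eliminate B.
For the Column player, CR strictly dominates L on the remaining rows (A: 7>1, C: 8>4, D: 7>0); eliminate L.
The Column player's strategy CL is strictly dominated by CR (A: 7>4, C: 8>3, D: 7>2) and is removed.
Column R is eliminated: CR beats it against every remaining row (A: 7>5, C: 8>4, D: 7>0).
The Row player's strategy A is strictly dominated by D (CR: 7>3) and is removed.
The Row player's strategy C is strictly dominated by D (CR: 7>0) and is removed.
Among the remaining strategies, none is strictly dominated by another pure strategy of the same player, so the elimination stops.
Surviving strategies — the Row player: {D}; the Column player: {CR}.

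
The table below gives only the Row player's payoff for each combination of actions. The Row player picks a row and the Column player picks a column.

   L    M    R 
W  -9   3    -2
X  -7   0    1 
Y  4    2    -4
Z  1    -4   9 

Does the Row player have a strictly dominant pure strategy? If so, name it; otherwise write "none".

none

W fails to dominate X at L (-9<-7).
X fails to dominate W at M (0<3).
Y fails to dominate W at M (2<3).
Z fails to dominate W at M (-4<3).
No single strategy dominates all the others.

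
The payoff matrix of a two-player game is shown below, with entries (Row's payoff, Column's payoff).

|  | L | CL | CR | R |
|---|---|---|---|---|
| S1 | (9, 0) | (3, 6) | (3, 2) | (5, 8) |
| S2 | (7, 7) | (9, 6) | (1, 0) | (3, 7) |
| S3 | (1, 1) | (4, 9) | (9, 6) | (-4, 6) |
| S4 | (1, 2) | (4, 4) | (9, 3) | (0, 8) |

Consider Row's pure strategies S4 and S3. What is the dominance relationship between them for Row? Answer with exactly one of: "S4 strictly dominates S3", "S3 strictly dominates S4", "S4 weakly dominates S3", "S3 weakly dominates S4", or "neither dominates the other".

Compare S4 to S3 across each opponent action: L: 1=1, CL: 4=4, CR: 9=9, R: 0>-4.
S4 is at least as good everywhere and strictly better somewhere (tied only at L, CL, CR), so S4 weakly but not strictly dominates S3.

S4 weakly dominates S3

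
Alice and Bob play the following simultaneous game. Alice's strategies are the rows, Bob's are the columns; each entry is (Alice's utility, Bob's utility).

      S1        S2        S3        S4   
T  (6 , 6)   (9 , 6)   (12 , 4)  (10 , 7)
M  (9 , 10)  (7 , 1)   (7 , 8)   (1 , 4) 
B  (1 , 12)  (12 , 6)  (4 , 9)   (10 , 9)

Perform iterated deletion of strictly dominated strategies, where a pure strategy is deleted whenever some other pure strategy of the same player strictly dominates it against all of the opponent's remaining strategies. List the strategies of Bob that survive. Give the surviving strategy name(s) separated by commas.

S1, S4

Bob's strategy S2 is strictly dominated by S4 (T: 7>6, M: 4>1, B: 9>6) and is removed.
Bob's strategy S3 is strictly dominated by S1 (T: 6>4, M: 10>8, B: 12>9) and is removed.
Among the remaining strategies, none is strictly dominated by another pure strategy of the same player, so the elimination stops.
Surviving strategies — Alice: {T, M, B}; Bob: {S1, S4}.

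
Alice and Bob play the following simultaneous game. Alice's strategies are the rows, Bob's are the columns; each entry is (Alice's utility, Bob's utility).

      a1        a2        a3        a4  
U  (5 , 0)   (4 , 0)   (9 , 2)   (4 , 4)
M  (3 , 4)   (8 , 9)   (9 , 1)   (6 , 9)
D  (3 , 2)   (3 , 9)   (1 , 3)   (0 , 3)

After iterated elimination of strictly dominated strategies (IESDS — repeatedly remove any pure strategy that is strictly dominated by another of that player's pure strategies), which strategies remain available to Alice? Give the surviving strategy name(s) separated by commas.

M

For Alice, U strictly dominates D on the remaining columns (a1: 5>3, a2: 4>3, a3: 9>1, a4: 4>0); eliminate D.
Column a1 is eliminated: a4 beats it against every remaining row (U: 4>0, M: 9>4).
Bob's strategy a3 is strictly dominated by a4 (U: 4>2, M: 9>1) and is removed.
For Alice, M strictly dominates U on the remaining columns (a2: 8>4, a4: 6>4); eliminate U.
Among the remaining strategies, none is strictly dominated by another pure strategy of the same player, so the elimination stops.
Surviving strategies — Alice: {M}; Bob: {a2, a4}.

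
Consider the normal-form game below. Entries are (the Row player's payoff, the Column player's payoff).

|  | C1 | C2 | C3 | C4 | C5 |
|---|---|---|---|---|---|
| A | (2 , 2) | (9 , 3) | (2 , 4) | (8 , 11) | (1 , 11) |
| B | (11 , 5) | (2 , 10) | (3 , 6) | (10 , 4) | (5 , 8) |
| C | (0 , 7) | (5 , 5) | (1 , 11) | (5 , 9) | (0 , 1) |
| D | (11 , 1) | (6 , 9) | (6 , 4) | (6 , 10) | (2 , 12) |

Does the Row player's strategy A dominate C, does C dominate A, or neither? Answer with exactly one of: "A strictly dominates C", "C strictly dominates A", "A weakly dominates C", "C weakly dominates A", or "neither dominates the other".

Compare A to C across each choice by the Column player: C1: 2>0, C2: 9>5, C3: 2>1, C4: 8>5, C5: 1>0.
Every comparison favours A, so A strictly dominates C.

A strictly dominates C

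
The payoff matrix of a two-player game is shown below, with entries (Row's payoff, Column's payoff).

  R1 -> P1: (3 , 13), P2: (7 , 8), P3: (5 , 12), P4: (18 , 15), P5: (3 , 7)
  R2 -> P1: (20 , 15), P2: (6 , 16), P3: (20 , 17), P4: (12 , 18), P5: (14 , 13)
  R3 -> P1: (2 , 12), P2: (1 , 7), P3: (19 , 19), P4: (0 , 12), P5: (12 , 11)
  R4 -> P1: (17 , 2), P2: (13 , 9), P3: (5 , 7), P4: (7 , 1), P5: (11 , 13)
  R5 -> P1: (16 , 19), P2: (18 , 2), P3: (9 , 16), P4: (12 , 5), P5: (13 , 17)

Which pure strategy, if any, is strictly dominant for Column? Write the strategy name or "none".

none

P1 fails to dominate P2 at R2 (15<16).
P2 fails to dominate P1 at R1 (8<13).
P3 fails to dominate P1 at R1 (12<13).
P4 fails to dominate P1 at R3 (12=12).
P5 fails to dominate P1 at R1 (7<13).
No single strategy dominates all the others.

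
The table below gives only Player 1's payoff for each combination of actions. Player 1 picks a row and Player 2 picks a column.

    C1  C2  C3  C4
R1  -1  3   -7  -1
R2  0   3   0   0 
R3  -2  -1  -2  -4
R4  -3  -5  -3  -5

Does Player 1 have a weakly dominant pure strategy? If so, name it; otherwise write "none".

R2

R2 vs R1: C1: 0>-1, C2: 3=3, C3: 0>-7, C4: 0>-1.
R2 vs R3: C1: 0>-2, C2: 3>-1, C3: 0>-2, C4: 0>-4.
R2 vs R4: C1: 0>-3, C2: 3>-5, C3: 0>-3, C4: 0>-5.
R2 is at least as good as every other strategy against every opponent action, so it is weakly dominant.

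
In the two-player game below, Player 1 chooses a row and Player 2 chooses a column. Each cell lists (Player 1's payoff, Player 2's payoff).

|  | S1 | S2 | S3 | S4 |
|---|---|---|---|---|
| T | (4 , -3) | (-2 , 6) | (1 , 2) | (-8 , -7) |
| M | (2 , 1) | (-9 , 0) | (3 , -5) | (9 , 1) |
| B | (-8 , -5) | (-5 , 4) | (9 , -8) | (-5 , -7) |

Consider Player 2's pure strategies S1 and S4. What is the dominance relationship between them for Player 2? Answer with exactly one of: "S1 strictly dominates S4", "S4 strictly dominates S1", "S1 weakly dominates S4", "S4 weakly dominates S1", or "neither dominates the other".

S1 weakly dominates S4

S1's payoffs vs S4's, by Player 1's action — T: -3>-7, M: 1=1, B: -5>-7.
S1 is at least as good everywhere and strictly better somewhere (tied only at M), so S1 weakly but not strictly dominates S4.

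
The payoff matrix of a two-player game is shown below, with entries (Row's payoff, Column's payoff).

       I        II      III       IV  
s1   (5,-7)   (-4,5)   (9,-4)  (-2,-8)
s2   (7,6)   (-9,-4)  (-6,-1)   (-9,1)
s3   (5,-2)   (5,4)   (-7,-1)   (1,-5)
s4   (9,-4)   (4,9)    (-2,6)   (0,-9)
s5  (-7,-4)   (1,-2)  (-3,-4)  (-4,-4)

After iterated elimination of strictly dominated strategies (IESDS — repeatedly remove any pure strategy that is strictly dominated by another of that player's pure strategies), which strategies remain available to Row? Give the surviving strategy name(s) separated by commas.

Row s2 is eliminated: s4 beats it against every remaining column (I: 9>7, II: 4>-9, III: -2>-6, IV: 0>-9).
Row's strategy s5 is strictly dominated by s4 (I: 9>-7, II: 4>1, III: -2>-3, IV: 0>-4) and is removed.
For Column, II strictly dominates I on the remaining rows (s1: 5>-7, s3: 4>-2, s4: 9>-4); eliminate I.
Column's strategy III is strictly dominated by II (s1: 5>-4, s3: 4>-1, s4: 9>6) and is removed.
For Row, s3 strictly dominates s1 on the remaining columns (II: 5>-4, IV: 1>-2); eliminate s1.
Row's strategy s4 is strictly dominated by s3 (II: 5>4, IV: 1>0) and is removed.
For Column, II strictly dominates IV on the remaining rows (s3: 4>-5); eliminate IV.
Among the remaining strategies, none is strictly dominated by another pure strategy of the same player, so the elimination stops.
Surviving strategies — Row: {s3}; Column: {II}.

s3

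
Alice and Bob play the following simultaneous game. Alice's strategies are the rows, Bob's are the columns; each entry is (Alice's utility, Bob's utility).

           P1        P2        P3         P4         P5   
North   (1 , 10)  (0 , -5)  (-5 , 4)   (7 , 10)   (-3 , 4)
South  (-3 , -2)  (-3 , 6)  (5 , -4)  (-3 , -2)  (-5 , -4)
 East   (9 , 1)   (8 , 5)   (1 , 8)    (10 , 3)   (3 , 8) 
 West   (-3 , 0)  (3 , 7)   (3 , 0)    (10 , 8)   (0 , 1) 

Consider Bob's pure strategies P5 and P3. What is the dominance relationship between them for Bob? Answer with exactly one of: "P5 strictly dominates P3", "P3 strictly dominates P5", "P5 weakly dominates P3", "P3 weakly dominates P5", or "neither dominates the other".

P5 weakly dominates P3

Compare P5 to P3 across every action of Alice: North: 4=4, South: -4=-4, East: 8=8, West: 1>0.
P5 is at least as good everywhere and strictly better somewhere (tied only at North, South, East), so P5 weakly but not strictly dominates P3.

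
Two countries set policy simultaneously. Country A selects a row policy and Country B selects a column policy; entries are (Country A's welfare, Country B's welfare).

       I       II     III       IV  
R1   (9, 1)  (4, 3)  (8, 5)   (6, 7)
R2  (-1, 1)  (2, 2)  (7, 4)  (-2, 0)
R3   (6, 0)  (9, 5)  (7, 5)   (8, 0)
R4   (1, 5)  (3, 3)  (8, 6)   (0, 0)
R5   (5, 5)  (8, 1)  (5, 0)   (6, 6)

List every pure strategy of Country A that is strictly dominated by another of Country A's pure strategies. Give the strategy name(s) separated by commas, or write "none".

R2, R5

Nothing dominates R1: R2 at I (9>-1); R3 at I (9>6); R4 at I (9>1); R5 at I (9>5).
R2: dominated, since R1 does at least as well everywhere (I: 9>-1, II: 4>2, III: 8>7, IV: 6>-2).
R3 is not dominated — it holds its own against R1 at II (9>4); R2 at I (6>-1); R4 at I (6>1); R5 at I (6>5).
Nothing dominates R4: R1 at III (8=8); R2 at I (1>-1); R3 at III (8>7); R5 at III (8>5).
R5: dominated, since R3 does at least as well everywhere (I: 6>5, II: 9>8, III: 7>5, IV: 8>6).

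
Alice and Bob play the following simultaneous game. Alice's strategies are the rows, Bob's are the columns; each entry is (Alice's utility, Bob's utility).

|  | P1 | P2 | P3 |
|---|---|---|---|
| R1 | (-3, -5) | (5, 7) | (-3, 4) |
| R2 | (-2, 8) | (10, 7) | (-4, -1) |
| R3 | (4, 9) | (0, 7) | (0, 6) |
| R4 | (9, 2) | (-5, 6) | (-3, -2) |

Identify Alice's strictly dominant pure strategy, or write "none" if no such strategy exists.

R1 fails to dominate R2 at P1 (-3<-2).
R2 fails to dominate R1 at P3 (-4<-3).
R3 fails to dominate R1 at P2 (0<5).
R4 fails to dominate R1 at P2 (-5<5).
No single strategy dominates all the others.

none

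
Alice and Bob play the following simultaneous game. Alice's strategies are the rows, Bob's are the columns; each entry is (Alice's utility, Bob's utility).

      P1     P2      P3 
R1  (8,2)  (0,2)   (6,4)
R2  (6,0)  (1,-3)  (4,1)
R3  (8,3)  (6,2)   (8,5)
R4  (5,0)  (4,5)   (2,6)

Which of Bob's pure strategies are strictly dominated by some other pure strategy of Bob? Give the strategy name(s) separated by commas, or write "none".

P1, P2

P3 strictly dominates P1 — R1: 4>2, R2: 1>0, R3: 5>3, R4: 6>0.
P2: dominated, since P3 does at least as well everywhere (R1: 4>2, R2: 1>-3, R3: 5>2, R4: 6>5).
P3: no other strategy beats it everywhere (P1 at R1 (4>2); P2 at R1 (4>2)).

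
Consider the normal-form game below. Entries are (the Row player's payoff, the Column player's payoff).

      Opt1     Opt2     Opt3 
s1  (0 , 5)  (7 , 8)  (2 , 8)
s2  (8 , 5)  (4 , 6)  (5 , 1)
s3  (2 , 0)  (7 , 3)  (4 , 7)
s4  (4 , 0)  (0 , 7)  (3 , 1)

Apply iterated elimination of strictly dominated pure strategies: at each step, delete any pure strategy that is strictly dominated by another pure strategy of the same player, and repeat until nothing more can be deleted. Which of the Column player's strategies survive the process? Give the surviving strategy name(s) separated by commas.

Opt2, Opt3

For the Row player, s2 strictly dominates s4 on the remaining columns (Opt1: 8>4, Opt2: 4>0, Opt3: 5>3); eliminate s4.
The Column player's strategy Opt1 is strictly dominated by Opt2 (s1: 8>5, s2: 6>5, s3: 3>0) and is removed.
Among the remaining strategies, none is strictly dominated by another pure strategy of the same player, so the elimination stops.
Surviving strategies — the Row player: {s1, s2, s3}; the Column player: {Opt2, Opt3}.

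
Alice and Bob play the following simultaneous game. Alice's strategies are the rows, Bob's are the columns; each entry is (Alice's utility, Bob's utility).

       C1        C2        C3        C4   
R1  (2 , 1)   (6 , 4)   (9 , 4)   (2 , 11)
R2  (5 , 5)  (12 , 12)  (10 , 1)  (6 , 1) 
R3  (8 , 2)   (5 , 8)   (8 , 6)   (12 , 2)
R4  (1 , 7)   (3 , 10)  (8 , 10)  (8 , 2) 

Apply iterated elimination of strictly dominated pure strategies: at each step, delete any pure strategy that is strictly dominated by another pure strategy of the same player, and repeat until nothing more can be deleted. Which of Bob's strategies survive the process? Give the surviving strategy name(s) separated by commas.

For Alice, R2 strictly dominates R1 on the remaining columns (C1: 5>2, C2: 12>6, C3: 10>9, C4: 6>2); eliminate R1.
For Bob, C2 strictly dominates C1 on the remaining rows (R2: 12>5, R3: 8>2, R4: 10>7); eliminate C1.
Bob's strategy C4 is strictly dominated by C2 (R2: 12>1, R3: 8>2, R4: 10>2) and is removed.
Row R3 is eliminated: R2 beats it against every remaining column (C2: 12>5, C3: 10>8).
Alice's strategy R4 is strictly dominated by R2 (C2: 12>3, C3: 10>8) and is removed.
Bob's strategy C3 is strictly dominated by C2 (R2: 12>1) and is removed.
Among the remaining strategies, none is strictly dominated by another pure strategy of the same player, so the elimination stops.
Surviving strategies — Alice: {R2}; Bob: {C2}.

C2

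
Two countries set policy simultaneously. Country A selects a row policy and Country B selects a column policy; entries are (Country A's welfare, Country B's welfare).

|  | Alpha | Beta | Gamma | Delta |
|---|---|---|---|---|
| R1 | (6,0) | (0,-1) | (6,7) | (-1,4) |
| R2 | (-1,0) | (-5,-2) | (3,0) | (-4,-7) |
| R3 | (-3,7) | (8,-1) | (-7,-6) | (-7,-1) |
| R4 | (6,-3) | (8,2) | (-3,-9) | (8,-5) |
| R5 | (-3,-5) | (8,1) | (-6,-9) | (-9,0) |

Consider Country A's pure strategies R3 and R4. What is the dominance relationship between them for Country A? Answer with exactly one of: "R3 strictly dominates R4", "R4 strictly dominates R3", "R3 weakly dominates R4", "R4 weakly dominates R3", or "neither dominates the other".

R4 weakly dominates R3

Compare R3 to R4 across every action of Country B: Alpha: -3<6, Beta: 8=8, Gamma: -7<-3, Delta: -7<8.
R4 is at least as good everywhere and strictly better somewhere (tied at Beta), so R4 weakly dominates R3.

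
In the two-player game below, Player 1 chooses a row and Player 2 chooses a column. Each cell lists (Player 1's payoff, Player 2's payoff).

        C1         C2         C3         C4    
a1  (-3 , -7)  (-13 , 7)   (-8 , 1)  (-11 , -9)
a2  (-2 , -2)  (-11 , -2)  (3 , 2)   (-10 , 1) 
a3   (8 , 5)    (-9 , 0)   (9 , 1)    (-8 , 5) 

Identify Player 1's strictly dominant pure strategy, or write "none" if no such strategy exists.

a3 vs a1: C1: 8>-3, C2: -9>-13, C3: 9>-8, C4: -8>-11.
a3 vs a2: C1: 8>-2, C2: -9>-11, C3: 9>3, C4: -8>-10.
a3 strictly beats every other strategy against every opponent action, so it is strictly dominant.

a3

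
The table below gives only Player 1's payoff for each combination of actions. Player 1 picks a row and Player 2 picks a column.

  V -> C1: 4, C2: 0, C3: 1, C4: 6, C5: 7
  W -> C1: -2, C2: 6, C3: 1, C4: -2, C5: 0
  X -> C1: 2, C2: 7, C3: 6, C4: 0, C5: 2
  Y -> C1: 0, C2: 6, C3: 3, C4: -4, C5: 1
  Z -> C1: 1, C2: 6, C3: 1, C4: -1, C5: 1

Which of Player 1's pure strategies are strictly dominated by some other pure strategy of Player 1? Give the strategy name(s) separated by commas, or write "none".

W, Y, Z

V: no other strategy beats it everywhere (W at C1 (4>-2); X at C1 (4>2); Y at C1 (4>0); Z at C1 (4>1)).
W is strictly dominated by X (C1: 2>-2, C2: 7>6, C3: 6>1, C4: 0>-2, C5: 2>0).
X is not dominated — it holds its own against V at C2 (7>0); W at C1 (2>-2); Y at C1 (2>0); Z at C1 (2>1).
Y is strictly dominated by X (C1: 2>0, C2: 7>6, C3: 6>3, C4: 0>-4, C5: 2>1).
X strictly dominates Z — C1: 2>1, C2: 7>6, C3: 6>1, C4: 0>-1, C5: 2>1.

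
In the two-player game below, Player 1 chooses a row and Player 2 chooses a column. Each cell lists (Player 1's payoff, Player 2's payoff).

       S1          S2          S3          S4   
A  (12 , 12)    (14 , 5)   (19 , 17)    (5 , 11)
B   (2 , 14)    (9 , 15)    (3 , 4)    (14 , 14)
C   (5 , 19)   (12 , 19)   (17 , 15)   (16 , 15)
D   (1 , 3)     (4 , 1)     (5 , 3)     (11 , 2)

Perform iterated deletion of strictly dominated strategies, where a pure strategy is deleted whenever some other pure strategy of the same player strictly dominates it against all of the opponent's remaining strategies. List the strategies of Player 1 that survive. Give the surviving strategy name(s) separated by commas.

A

Row B is eliminated: C beats it against every remaining column (S1: 5>2, S2: 12>9, S3: 17>3, S4: 16>14).
Player 1's strategy D is strictly dominated by C (S1: 5>1, S2: 12>4, S3: 17>5, S4: 16>11) and is removed.
Column S4 is eliminated: S1 beats it against every remaining row (A: 12>11, C: 19>15).
Player 1's strategy C is strictly dominated by A (S1: 12>5, S2: 14>12, S3: 19>17) and is removed.
Column S1 is eliminated: S3 beats it against every remaining row (A: 17>12).
For Player 2, S3 strictly dominates S2 on the remaining rows (A: 17>5); eliminate S2.
Among the remaining strategies, none is strictly dominated by another pure strategy of the same player, so the elimination stops.
Surviving strategies — Player 1: {A}; Player 2: {S3}.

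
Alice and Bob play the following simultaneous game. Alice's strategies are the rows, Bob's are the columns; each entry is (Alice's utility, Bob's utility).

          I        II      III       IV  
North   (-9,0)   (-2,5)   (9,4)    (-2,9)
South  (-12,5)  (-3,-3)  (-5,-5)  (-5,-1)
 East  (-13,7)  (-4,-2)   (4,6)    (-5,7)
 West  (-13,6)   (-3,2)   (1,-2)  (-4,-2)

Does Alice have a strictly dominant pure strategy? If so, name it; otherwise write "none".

North

North vs South: I: -9>-12, II: -2>-3, III: 9>-5, IV: -2>-5.
North vs East: I: -9>-13, II: -2>-4, III: 9>4, IV: -2>-5.
North vs West: I: -9>-13, II: -2>-3, III: 9>1, IV: -2>-4.
North strictly beats every other strategy against every opponent action, so it is strictly dominant.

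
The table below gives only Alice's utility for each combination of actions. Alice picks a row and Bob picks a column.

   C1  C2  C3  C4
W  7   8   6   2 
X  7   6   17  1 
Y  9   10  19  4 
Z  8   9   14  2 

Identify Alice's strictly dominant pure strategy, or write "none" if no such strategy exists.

Y

Y vs W: C1: 9>7, C2: 10>8, C3: 19>6, C4: 4>2.
Y vs X: C1: 9>7, C2: 10>6, C3: 19>17, C4: 4>1.
Y vs Z: C1: 9>8, C2: 10>9, C3: 19>14, C4: 4>2.
Y strictly beats every other strategy against every opponent action, so it is strictly dominant.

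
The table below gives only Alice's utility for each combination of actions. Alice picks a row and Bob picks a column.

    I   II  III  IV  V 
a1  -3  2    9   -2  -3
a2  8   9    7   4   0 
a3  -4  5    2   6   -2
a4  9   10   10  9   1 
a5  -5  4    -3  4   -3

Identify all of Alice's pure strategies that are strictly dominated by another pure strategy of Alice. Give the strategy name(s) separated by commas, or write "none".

a4 strictly dominates a1 — I: 9>-3, II: 10>2, III: 10>9, IV: 9>-2, V: 1>-3.
a2 is strictly dominated by a4 (I: 9>8, II: 10>9, III: 10>7, IV: 9>4, V: 1>0).
a3 is strictly dominated by a4 (I: 9>-4, II: 10>5, III: 10>2, IV: 9>6, V: 1>-2).
a4 is not dominated — it holds its own against a1 at I (9>-3); a2 at I (9>8); a3 at I (9>-4); a5 at I (9>-5).
a3 strictly dominates a5 — I: -4>-5, II: 5>4, III: 2>-3, IV: 6>4, V: -2>-3.

a1, a2, a3, a5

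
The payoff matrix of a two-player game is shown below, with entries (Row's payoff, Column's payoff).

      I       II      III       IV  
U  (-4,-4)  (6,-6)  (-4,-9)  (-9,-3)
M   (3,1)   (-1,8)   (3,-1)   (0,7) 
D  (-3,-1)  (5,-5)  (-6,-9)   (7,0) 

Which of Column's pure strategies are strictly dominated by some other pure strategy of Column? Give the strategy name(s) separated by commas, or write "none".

I is strictly dominated by IV (U: -3>-4, M: 7>1, D: 0>-1).
Nothing dominates II: I at M (8>1); III at U (-6>-9); IV at M (8>7).
I strictly dominates III — U: -4>-9, M: 1>-1, D: -1>-9.
IV is not dominated — it holds its own against I at U (-3>-4); II at U (-3>-6); III at U (-3>-9).

I, III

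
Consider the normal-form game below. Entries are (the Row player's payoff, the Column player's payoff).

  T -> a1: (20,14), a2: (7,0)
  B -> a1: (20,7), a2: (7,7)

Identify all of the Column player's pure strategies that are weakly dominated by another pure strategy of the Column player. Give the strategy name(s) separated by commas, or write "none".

a2

a1: no other strategy beats it everywhere (a2 at T (14>0)).
a2 is weakly dominated by a1 (T: 14>0, B: 7=7).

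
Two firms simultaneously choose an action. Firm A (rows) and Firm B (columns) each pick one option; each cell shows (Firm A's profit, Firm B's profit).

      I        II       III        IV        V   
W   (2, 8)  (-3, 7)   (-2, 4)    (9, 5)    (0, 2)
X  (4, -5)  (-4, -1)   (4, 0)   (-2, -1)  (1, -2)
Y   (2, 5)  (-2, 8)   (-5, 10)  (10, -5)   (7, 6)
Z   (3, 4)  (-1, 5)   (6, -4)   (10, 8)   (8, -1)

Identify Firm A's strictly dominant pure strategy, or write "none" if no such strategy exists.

W fails to dominate X at I (2<4).
X fails to dominate W at II (-4<-3).
Y fails to dominate W at I (2=2).
Z fails to dominate X at I (3<4).
No single strategy dominates all the others.

none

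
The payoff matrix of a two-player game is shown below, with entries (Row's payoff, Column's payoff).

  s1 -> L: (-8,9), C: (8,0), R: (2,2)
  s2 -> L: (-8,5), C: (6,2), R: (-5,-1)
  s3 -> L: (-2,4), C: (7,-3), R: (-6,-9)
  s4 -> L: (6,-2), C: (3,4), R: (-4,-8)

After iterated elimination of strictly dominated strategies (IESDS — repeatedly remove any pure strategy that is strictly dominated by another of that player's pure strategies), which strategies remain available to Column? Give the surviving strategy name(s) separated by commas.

L, C

For Column, L strictly dominates R on the remaining rows (s1: 9>2, s2: 5>-1, s3: 4>-9, s4: -2>-8); eliminate R.
Row's strategy s2 is strictly dominated by s3 (L: -2>-8, C: 7>6) and is removed.
Among the remaining strategies, none is strictly dominated by another pure strategy of the same player, so the elimination stops.
Surviving strategies — Row: {s1, s3, s4}; Column: {L, C}.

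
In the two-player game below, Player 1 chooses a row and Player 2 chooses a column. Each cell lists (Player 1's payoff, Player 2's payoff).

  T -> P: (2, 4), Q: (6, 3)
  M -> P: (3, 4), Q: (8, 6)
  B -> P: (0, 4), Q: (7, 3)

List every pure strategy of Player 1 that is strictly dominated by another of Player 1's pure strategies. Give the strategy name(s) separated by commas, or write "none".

T is strictly dominated by M (P: 3>2, Q: 8>6).
Nothing dominates M: T at P (3>2); B at P (3>0).
B: dominated, since M does at least as well everywhere (P: 3>0, Q: 8>7).

T, B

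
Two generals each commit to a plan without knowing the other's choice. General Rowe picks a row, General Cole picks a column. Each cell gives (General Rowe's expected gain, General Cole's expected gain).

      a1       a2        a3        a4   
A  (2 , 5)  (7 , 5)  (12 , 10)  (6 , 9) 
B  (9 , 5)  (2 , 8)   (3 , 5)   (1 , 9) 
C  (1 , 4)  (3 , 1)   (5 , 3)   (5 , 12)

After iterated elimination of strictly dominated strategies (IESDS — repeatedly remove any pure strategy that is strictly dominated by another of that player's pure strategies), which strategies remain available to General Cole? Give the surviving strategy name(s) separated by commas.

a3

For General Rowe, A strictly dominates C on the remaining columns (a1: 2>1, a2: 7>3, a3: 12>5, a4: 6>5); eliminate C.
General Cole's strategy a1 is strictly dominated by a4 (A: 9>5, B: 9>5) and is removed.
Row B is eliminated: A beats it against every remaining column (a2: 7>2, a3: 12>3, a4: 6>1).
For General Cole, a3 strictly dominates a2 on the remaining rows (A: 10>5); eliminate a2.
Column a4 is eliminated: a3 beats it against every remaining row (A: 10>9).
Among the remaining strategies, none is strictly dominated by another pure strategy of the same player, so the elimination stops.
Surviving strategies — General Rowe: {A}; General Cole: {a3}.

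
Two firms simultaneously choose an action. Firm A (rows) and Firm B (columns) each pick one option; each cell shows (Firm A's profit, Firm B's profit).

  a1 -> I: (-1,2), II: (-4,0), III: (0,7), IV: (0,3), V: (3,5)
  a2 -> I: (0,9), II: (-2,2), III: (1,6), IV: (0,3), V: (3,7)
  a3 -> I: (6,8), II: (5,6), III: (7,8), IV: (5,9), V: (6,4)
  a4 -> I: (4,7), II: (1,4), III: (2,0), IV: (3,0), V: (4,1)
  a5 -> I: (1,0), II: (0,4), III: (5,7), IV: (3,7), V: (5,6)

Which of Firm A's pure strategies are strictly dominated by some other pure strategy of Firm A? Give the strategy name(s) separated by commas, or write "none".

a1, a2, a4, a5

a3 strictly dominates a1 — I: 6>-1, II: 5>-4, III: 7>0, IV: 5>0, V: 6>3.
a2 is strictly dominated by a3 (I: 6>0, II: 5>-2, III: 7>1, IV: 5>0, V: 6>3).
a3 is not dominated — it holds its own against a1 at I (6>-1); a2 at I (6>0); a4 at I (6>4); a5 at I (6>1).
a4 is strictly dominated by a3 (I: 6>4, II: 5>1, III: 7>2, IV: 5>3, V: 6>4).
a5 is strictly dominated by a3 (I: 6>1, II: 5>0, III: 7>5, IV: 5>3, V: 6>5).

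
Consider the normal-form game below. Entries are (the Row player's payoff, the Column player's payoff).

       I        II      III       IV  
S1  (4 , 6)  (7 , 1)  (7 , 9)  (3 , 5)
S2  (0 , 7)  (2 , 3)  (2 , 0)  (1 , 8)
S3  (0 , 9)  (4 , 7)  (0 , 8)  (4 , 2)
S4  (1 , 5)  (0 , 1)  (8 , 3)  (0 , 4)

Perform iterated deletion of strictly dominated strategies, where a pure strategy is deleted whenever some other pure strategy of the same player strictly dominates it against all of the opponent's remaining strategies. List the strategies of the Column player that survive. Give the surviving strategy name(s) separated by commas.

I, III

The Row player's strategy S2 is strictly dominated by S1 (I: 4>0, II: 7>2, III: 7>2, IV: 3>1) and is removed.
Column II is eliminated: I beats it against every remaining row (S1: 6>1, S3: 9>7, S4: 5>1).
The Column player's strategy IV is strictly dominated by I (S1: 6>5, S3: 9>2, S4: 5>4) and is removed.
For the Row player, S1 strictly dominates S3 on the remaining columns (I: 4>0, III: 7>0); eliminate S3.
Among the remaining strategies, none is strictly dominated by another pure strategy of the same player, so the elimination stops.
Surviving strategies — the Row player: {S1, S4}; the Column player: {I, III}.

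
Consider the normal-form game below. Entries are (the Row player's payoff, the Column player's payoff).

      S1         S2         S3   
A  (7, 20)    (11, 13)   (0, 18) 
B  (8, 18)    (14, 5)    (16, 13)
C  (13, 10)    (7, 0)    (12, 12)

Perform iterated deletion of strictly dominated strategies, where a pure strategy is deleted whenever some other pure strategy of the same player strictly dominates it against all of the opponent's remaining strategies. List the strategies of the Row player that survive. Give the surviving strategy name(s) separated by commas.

B, C

Row A is eliminated: B beats it against every remaining column (S1: 8>7, S2: 14>11, S3: 16>0).
Column S2 is eliminated: S1 beats it against every remaining row (B: 18>5, C: 10>0).
Among the remaining strategies, none is strictly dominated by another pure strategy of the same player, so the elimination stops.
Surviving strategies — the Row player: {B, C}; the Column player: {S1, S3}.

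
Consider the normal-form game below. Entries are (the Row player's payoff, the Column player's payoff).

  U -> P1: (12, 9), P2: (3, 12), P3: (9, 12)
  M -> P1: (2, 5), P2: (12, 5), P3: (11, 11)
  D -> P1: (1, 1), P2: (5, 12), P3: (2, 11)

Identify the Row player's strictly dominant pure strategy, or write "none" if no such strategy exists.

U fails to dominate M at P2 (3<12).
M fails to dominate U at P1 (2<12).
D fails to dominate U at P1 (1<12).
No single strategy dominates all the others.

none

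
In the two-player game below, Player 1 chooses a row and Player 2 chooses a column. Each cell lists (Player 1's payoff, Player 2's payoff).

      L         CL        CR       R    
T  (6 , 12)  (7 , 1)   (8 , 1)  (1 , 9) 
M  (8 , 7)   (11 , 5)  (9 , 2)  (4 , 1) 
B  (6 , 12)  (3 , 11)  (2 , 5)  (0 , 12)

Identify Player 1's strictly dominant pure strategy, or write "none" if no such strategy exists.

M vs T: L: 8>6, CL: 11>7, CR: 9>8, R: 4>1.
M vs B: L: 8>6, CL: 11>3, CR: 9>2, R: 4>0.
M strictly beats every other strategy against every opponent action, so it is strictly dominant.

M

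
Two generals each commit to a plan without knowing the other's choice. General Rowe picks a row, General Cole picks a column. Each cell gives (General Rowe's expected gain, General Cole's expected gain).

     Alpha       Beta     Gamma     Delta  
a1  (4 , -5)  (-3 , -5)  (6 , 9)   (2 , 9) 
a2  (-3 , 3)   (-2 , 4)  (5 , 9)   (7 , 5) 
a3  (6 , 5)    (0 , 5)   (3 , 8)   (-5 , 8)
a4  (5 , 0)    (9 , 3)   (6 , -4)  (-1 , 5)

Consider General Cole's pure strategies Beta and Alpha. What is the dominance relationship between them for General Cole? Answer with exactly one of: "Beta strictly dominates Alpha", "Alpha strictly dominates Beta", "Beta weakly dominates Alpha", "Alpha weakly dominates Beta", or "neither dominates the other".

Beta weakly dominates Alpha

Compare Beta to Alpha across every action of General Rowe: a1: -5=-5, a2: 4>3, a3: 5=5, a4: 3>0.
Beta is at least as good everywhere and strictly better somewhere (tied only at a1, a3), so Beta weakly but not strictly dominates Alpha.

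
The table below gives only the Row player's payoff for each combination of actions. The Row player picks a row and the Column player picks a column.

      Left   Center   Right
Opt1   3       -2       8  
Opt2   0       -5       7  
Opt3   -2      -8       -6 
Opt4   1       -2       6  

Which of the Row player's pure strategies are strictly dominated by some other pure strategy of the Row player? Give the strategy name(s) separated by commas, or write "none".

Opt2, Opt3

Opt1: no other strategy beats it everywhere (Opt2 at Left (3>0); Opt3 at Left (3>-2); Opt4 at Left (3>1)).
Opt2 is strictly dominated by Opt1 (Left: 3>0, Center: -2>-5, Right: 8>7).
Opt3: dominated, since Opt1 does at least as well everywhere (Left: 3>-2, Center: -2>-8, Right: 8>-6).
Opt4: no other strategy beats it everywhere (Opt1 at Center (-2=-2); Opt2 at Left (1>0); Opt3 at Left (1>-2)).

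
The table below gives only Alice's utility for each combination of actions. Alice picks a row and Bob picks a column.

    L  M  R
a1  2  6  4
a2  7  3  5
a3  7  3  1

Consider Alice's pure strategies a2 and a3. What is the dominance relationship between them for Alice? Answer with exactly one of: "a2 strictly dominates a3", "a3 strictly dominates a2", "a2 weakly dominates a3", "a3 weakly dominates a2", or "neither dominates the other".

Compare a2 to a3 across every action of Bob: L: 7=7, M: 3=3, R: 5>1.
a2 is at least as good everywhere and strictly better somewhere (tied only at L, M), so a2 weakly but not strictly dominates a3.

a2 weakly dominates a3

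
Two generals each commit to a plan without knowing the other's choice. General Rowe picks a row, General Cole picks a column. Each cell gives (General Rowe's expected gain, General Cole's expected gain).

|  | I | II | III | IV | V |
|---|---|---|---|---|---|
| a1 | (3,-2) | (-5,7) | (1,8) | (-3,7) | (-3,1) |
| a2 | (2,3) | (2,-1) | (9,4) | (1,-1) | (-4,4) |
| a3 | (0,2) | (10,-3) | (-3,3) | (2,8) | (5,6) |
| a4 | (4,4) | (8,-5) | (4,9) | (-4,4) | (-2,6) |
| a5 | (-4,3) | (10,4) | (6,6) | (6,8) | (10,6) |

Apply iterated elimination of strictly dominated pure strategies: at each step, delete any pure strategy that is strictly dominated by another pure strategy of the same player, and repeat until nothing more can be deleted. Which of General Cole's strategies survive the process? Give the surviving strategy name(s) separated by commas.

General Cole's strategy I is strictly dominated by III (a1: 8>-2, a2: 4>3, a3: 3>2, a4: 9>4, a5: 6>3) and is removed.
General Rowe's strategy a1 is strictly dominated by a5 (II: 10>-5, III: 6>1, IV: 6>-3, V: 10>-3) and is removed.
For General Rowe, a5 strictly dominates a4 on the remaining columns (II: 10>8, III: 6>4, IV: 6>-4, V: 10>-2); eliminate a4.
General Cole's strategy II is strictly dominated by III (a2: 4>-1, a3: 3>-3, a5: 6>4) and is removed.
For General Rowe, a5 strictly dominates a3 on the remaining columns (III: 6>-3, IV: 6>2, V: 10>5); eliminate a3.
Among the remaining strategies, none is strictly dominated by another pure strategy of the same player, so the elimination stops.
Surviving strategies — General Rowe: {a2, a5}; General Cole: {III, IV, V}.

III, IV, V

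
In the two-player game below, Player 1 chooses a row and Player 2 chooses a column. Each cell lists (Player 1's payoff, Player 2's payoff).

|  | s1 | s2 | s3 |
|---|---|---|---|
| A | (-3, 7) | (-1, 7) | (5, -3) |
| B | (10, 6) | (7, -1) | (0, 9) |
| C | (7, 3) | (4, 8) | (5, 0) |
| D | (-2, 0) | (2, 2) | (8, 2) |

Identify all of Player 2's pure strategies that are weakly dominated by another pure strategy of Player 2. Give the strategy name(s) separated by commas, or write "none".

s1: no other strategy beats it everywhere (s2 at B (6>-1); s3 at A (7>-3)).
Nothing dominates s2: s1 at C (8>3); s3 at A (7>-3).
s3: no other strategy beats it everywhere (s1 at B (9>6); s2 at B (9>-1)).

none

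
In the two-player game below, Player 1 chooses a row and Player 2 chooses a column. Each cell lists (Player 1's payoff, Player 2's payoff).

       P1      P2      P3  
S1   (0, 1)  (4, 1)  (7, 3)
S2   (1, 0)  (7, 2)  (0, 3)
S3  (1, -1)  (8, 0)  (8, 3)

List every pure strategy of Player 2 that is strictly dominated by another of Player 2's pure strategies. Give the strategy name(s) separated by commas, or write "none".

P1: dominated, since P3 does at least as well everywhere (S1: 3>1, S2: 3>0, S3: 3>-1).
P3 strictly dominates P2 — S1: 3>1, S2: 3>2, S3: 3>0.
P3: no other strategy beats it everywhere (P1 at S1 (3>1); P2 at S1 (3>1)).

P1, P2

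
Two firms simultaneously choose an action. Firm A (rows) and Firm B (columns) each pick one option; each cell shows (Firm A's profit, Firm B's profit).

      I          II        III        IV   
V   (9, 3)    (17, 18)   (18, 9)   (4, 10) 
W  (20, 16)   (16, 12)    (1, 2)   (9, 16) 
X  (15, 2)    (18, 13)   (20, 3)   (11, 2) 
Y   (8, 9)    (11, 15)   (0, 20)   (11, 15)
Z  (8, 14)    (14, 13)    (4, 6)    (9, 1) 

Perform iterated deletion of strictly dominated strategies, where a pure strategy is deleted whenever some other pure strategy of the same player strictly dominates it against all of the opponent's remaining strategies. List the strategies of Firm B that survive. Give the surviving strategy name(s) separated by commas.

I, II, III, IV

Row V is eliminated: X beats it against every remaining column (I: 15>9, II: 18>17, III: 20>18, IV: 11>4).
Firm A's strategy Z is strictly dominated by X (I: 15>8, II: 18>14, III: 20>4, IV: 11>9) and is removed.
Among the remaining strategies, none is strictly dominated by another pure strategy of the same player, so the elimination stops.
Surviving strategies — Firm A: {W, X, Y}; Firm B: {I, II, III, IV}.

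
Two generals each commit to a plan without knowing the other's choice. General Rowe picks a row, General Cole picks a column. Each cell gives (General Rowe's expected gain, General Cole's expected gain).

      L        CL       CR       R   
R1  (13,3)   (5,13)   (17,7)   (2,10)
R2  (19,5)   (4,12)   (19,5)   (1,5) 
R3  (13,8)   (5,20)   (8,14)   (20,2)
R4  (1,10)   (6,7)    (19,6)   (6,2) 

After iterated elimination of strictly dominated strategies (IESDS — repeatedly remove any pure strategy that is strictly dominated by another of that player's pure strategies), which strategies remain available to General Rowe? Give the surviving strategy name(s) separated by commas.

R1, R2, R3, R4

For General Cole, CL strictly dominates CR on the remaining rows (R1: 13>7, R2: 12>5, R3: 20>14, R4: 7>6); eliminate CR.
For General Cole, CL strictly dominates R on the remaining rows (R1: 13>10, R2: 12>5, R3: 20>2, R4: 7>2); eliminate R.
Among the remaining strategies, none is strictly dominated by another pure strategy of the same player, so the elimination stops.
Surviving strategies — General Rowe: {R1, R2, R3, R4}; General Cole: {L, CL}.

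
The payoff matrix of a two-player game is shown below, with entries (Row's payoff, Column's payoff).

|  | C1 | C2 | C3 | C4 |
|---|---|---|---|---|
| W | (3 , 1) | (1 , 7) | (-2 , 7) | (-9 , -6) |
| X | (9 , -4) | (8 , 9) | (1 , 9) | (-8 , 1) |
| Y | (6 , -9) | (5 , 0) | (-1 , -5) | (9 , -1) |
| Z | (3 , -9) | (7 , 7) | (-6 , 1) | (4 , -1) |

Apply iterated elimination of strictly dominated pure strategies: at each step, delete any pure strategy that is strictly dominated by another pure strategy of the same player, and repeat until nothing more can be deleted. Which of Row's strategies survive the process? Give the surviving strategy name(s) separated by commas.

Row's strategy W is strictly dominated by X (C1: 9>3, C2: 8>1, C3: 1>-2, C4: -8>-9) and is removed.
For Column, C2 strictly dominates C1 on the remaining rows (X: 9>-4, Y: 0>-9, Z: 7>-9); eliminate C1.
For Column, C2 strictly dominates C4 on the remaining rows (X: 9>1, Y: 0>-1, Z: 7>-1); eliminate C4.
For Row, X strictly dominates Y on the remaining columns (C2: 8>5, C3: 1>-1); eliminate Y.
Row Z is eliminated: X beats it against every remaining column (C2: 8>7, C3: 1>-6).
Among the remaining strategies, none is strictly dominated by another pure strategy of the same player, so the elimination stops.
Surviving strategies — Row: {X}; Column: {C2, C3}.

X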